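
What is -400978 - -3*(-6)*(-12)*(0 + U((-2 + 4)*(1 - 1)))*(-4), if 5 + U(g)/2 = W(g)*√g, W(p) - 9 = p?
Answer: -392338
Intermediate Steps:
W(p) = 9 + p
U(g) = -10 + 2*√g*(9 + g) (U(g) = -10 + 2*((9 + g)*√g) = -10 + 2*(√g*(9 + g)) = -10 + 2*√g*(9 + g))
-400978 - -3*(-6)*(-12)*(0 + U((-2 + 4)*(1 - 1)))*(-4) = -400978 - -3*(-6)*(-12)*(0 + (-10 + 2*√((-2 + 4)*(1 - 1))*(9 + (-2 + 4)*(1 - 1))))*(-4) = -400978 - 18*(-12)*(0 + (-10 + 2*√(2*0)*(9 + 2*0)))*(-4) = -400978 - (-216)*(0 + (-10 + 2*√0*(9 + 0)))*(-4) = -400978 - (-216)*(0 + (-10 + 2*0*9))*(-4) = -400978 - (-216)*(0 + (-10 + 0))*(-4) = -400978 - (-216)*(0 - 10)*(-4) = -400978 - (-216)*(-10*(-4)) = -400978 - (-216)*40 = -400978 - 1*(-8640) = -400978 + 8640 = -392338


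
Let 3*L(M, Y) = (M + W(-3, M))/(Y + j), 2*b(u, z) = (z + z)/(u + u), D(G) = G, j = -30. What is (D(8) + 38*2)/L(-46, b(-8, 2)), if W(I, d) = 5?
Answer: 15183/82 ≈ 185.16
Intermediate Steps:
b(u, z) = z/(2*u) (b(u, z) = ((z + z)/(u + u))/2 = ((2*z)/((2*u)))/2 = ((2*z)*(1/(2*u)))/2 = (z/u)/2 = z/(2*u))
L(M, Y) = (5 + M)/(3*(-30 + Y)) (L(M, Y) = ((M + 5)/(Y - 30))/3 = ((5 + M)/(-30 + Y))/3 = (5 + M)/(3*(-30 + Y)))
(D(8) + 38*2)/L(-46, b(-8, 2)) = (8 + 38*2)/(((5 - 46)/(3*(-30 + (½)*2/(-8))))) = (8 + 76)/(((⅓)*(-41)/(-30 + (½)*2*(-⅛)))) = 84/(((⅓)*(-41)/(-30 - ⅛))) = 84/(((⅓)*(-41)/(-241/8))) = 84/(((⅓)*(-8/241)*(-41))) = 84/(328/723) = 84*(723/328) = 15183/82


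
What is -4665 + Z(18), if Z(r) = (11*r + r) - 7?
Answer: -4456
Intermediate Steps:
Z(r) = -7 + 12*r (Z(r) = 12*r - 7 = -7 + 12*r)
-4665 + Z(18) = -4665 + (-7 + 12*18) = -4665 + (-7 + 216) = -4665 + 209 = -4456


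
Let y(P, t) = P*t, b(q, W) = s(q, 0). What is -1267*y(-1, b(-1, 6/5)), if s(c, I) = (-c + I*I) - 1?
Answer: 0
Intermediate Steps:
s(c, I) = -1 + I² - c (s(c, I) = (-c + I²) - 1 = (I² - c) - 1 = -1 + I² - c)
b(q, W) = -1 - q (b(q, W) = -1 + 0² - q = -1 + 0 - q = -1 - q)
-1267*y(-1, b(-1, 6/5)) = -(-1267)*(-1 - 1*(-1)) = -(-1267)*(-1 + 1) = -(-1267)*0 = -1267*0 = 0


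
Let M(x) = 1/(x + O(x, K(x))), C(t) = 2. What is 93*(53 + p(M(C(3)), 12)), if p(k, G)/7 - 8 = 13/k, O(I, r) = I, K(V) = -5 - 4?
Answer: 43989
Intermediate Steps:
K(V) = -9
M(x) = 1/(2*x) (M(x) = 1/(x + x) = 1/(2*x))
p(k, G) = 56 + 91/k (p(k, G) = 56 + 7*(13/k) = 56 + 91/k)
93*(53 + p(M(C(3)), 12)) = 93*(53 + (56 + 91/(((1/2)/2)))) = 93*(53 + (56 + 91/(((1/2)*(1/2))))) = 93*(53 + (56 + 91/(1/4))) = 93*(53 + (56 + 91*4)) = 93*(53 + (56 + 364)) = 93*(53 + 420) = 93*473 = 43989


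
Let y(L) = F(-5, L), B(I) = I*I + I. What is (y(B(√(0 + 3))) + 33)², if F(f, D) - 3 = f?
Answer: 961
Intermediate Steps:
B(I) = I + I² (B(I) = I² + I = I + I²)
F(f, D) = 3 + f
y(L) = -2 (y(L) = 3 - 5 = -2)
(y(B(√(0 + 3))) + 33)² = (-2 + 33)² = 31² = 961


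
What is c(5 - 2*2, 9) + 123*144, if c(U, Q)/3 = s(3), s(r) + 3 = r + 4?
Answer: 17724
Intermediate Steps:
s(r) = 1 + r (s(r) = -3 + (r + 4) = -3 + (4 + r) = 1 + r)
c(U, Q) = 12 (c(U, Q) = 3*(1 + 3) = 3*4 = 12)
c(5 - 2*2, 9) + 123*144 = 12 + 123*144 = 12 + 17712 = 17724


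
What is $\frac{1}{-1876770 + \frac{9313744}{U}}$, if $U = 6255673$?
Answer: $- \frac{6255673}{11740450102466} \approx -5.3283 \cdot 10^{-7}$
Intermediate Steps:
$\frac{1}{-1876770 + \frac{9313744}{U}} = \frac{1}{-1876770 + \frac{9313744}{6255673}} = \frac{1}{- \frac{11740450102466}{6255673}} = - \frac{6255673}{11740450102466}$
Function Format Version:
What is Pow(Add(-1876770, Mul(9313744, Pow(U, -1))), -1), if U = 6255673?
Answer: Rational(-6255673, 11740450102466) ≈ -5.3283e-7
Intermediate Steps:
Pow(Add(-1876770, Mul(9313744, Pow(U, -1))), -1) = Pow(Add(-1876770, Mul(9313744, Pow(6255673, -1))), -1) = Pow(Add(-1876770, Mul(9313744, Rational(1, 6255673))), -1) = Pow(Add(-1876770, Rational(9313744, 6255673)), -1) = Pow(Rational(-11740450102466, 6255673), -1) = Rational(-6255673, 11740450102466)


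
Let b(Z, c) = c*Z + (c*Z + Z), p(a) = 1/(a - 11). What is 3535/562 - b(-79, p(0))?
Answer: 438467/6182 ≈ 70.926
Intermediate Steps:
p(a) = 1/(-11 + a)
b(Z, c) = Z + 2*Z*c (b(Z, c) = Z*c + (Z*c + Z) = Z*c + (Z + Z*c) = Z + 2*Z*c)
3535/562 - b(-79, p(0)) = 3535/562 - (-79)*(1 + 2/(-11 + 0)) = 3535*(1/562) - (-79)*(1 + 2/(-11)) = 3535/562 - (-79)*(1 + 2*(-1/11)) = 3535/562 - (-79)*(1 - 2/11) = 3535/562 - (-79)*9/11 = 3535/562 - 1*(-711/11) = 3535/562 + 711/11 = 438467/6182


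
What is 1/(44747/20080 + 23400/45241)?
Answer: 908439280/2494271027 ≈ 0.36421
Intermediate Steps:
1/(44747/20080 + 23400/45241) = 1/(2494271027/908439280) = 908439280/2494271027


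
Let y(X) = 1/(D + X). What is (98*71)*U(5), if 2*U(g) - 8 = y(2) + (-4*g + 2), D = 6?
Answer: -274841/8 ≈ -34355.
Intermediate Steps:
y(X) = 1/(6 + X)
U(g) = 81/16 - 2*g (U(g) = 4 + (1/(6 + 2) + (-4*g + 2))/2 = 4 + (1/8 + (2 - 4*g))/2 = 4 + (⅛ + (2 - 4*g))/2 = 4 + (17/8 - 4*g)/2 = 4 + (17/16 - 2*g) = 81/16 - 2*g)
(98*71)*U(5) = (98*71)*(81/16 - 2*5) = 6958*(81/16 - 10) = 6958*(-79/16) = -274841/8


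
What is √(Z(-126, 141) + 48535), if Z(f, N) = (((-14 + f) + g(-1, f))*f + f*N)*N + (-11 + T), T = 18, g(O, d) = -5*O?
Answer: I*√58054 ≈ 240.94*I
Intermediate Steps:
Z(f, N) = 7 + N*(N*f + f*(-9 + f)) (Z(f, N) = (((-14 + f) - 5*(-1))*f + f*N)*N + (-11 + 18) = (((-14 + f) + 5)*f + N*f)*N + 7 = ((-9 + f)*f + N*f)*N + 7 = (f*(-9 + f) + N*f)*N + 7 = (N*f + f*(-9 + f))*N + 7 = N*(N*f + f*(-9 + f)) + 7 = 7 + N*(N*f + f*(-9 + f)))
√(Z(-126, 141) + 48535) = √((7 + 141*(-126)² - 126*141² - 9*141*(-126)) + 48535) = √((7 + 141*15876 - 126*19881 + 159894) + 48535) = √((7 + 2238516 - 2505006 + 159894) + 48535) = √(-106589 + 48535) = √(-58054) = I*√58054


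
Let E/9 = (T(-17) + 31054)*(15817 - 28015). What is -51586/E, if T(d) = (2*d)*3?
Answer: 25793/1698986232 ≈ 1.5181e-5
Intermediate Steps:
T(d) = 6*d
E = -3397972464 (E = 9*((6*(-17) + 31054)*(15817 - 28015)) = 9*((-102 + 31054)*(-12198)) = 9*(30952*(-12198)) = 9*(-377552496) = -3397972464)
-51586/E = -51586/(-3397972464) = -51586*(-1/3397972464) = 25793/1698986232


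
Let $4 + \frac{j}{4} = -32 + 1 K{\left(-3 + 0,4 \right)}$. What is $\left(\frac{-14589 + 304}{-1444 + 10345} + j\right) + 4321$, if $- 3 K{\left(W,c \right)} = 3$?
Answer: $\frac{37129588}{8901} \approx 4171.4$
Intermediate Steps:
$K{\left(W,c \right)} = -1$ ($K{\left(W,c \right)} = \left(- \frac{1}{3}\right) 3 = -1$)
$j = -148$ ($j = -16 + 4 \left(-32 + 1 \left(-1\right)\right) = -16 + 4 \left(-32 - 1\right) = -16 + 4 \left(-33\right) = -16 - 132 = -148$)
$\left(\frac{-14589 + 304}{-1444 + 10345} + j\right) + 4321 = \left(\frac{-14589 + 304}{-1444 + 10345} - 148\right) + 4321 = \left(- \frac{14285}{8901} - 148\right) + 4321 = - \frac{1331633}{8901} + 4321 = \frac{37129588}{8901}$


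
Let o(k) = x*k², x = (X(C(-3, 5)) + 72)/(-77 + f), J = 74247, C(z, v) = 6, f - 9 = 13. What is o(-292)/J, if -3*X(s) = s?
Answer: -1193696/816717 ≈ -1.4616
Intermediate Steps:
f = 22 (f = 9 + 13 = 22)
X(s) = -s/3
x = -14/11 (x = (-⅓*6 + 72)/(-77 + 22) = (-2 + 72)/(-55) = 70*(-1/55) = -14/11 ≈ -1.2727)
o(k) = -14*k²/11
o(-292)/J = -14/11*(-292)²/74247 = -14/11*85264*(1/74247) = -1193696/11*1/74247 = -1193696/816717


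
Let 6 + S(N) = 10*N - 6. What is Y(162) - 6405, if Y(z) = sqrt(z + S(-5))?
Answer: -6395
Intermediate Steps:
S(N) = -12 + 10*N (S(N) = -6 + (10*N - 6) = -6 + (-6 + 10*N) = -12 + 10*N)
Y(z) = sqrt(-62 + z) (Y(z) = sqrt(z + (-12 + 10*(-5))) = sqrt(z + (-12 - 50)) = sqrt(z - 62) = sqrt(-62 + z))
Y(162) - 6405 = sqrt(-62 + 162) - 6405 = sqrt(100) - 6405 = 10 - 6405 = -6395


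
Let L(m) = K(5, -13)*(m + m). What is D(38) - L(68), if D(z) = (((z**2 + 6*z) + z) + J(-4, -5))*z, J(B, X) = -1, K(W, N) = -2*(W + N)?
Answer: 62766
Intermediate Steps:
K(W, N) = -2*N - 2*W (K(W, N) = -2*(N + W) = -2*N - 2*W)
L(m) = 32*m (L(m) = (-2*(-13) - 2*5)*(m + m) = (26 - 10)*(2*m) = 16*(2*m) = 32*m)
D(z) = z*(-1 + z**2 + 7*z) (D(z) = (((z**2 + 6*z) + z) - 1)*z = ((z**2 + 7*z) - 1)*z = (-1 + z**2 + 7*z)*z = z*(-1 + z**2 + 7*z))
D(38) - L(68) = 38*(-1 + 38**2 + 7*38) - 32*68 = 38*(-1 + 1444 + 266) - 1*2176 = 38*1709 - 2176 = 64942 - 2176 = 62766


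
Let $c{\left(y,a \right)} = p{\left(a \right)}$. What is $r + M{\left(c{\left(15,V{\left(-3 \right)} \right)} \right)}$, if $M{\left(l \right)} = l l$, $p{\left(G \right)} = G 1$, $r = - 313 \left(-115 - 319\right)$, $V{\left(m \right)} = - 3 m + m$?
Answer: $135878$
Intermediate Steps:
$V{\left(m \right)} = - 2 m$
$r = 135842$ ($r = \left(-313\right) \left(-434\right) = 135842$)
$p{\left(G \right)} = G$
$c{\left(y,a \right)} = a$
$M{\left(l \right)} = l^{2}$
$r + M{\left(c{\left(15,V{\left(-3 \right)} \right)} \right)} = 135842 + \left(\left(-2\right) \left(-3\right)\right)^{2} = 135842 + 6^{2} = 135842 + 36 = 135878$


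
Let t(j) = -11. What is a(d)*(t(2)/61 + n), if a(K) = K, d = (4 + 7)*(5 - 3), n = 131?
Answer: 175560/61 ≈ 2878.0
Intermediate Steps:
d = 22 (d = 11*2 = 22)
a(d)*(t(2)/61 + n) = 22*(-11/61 + 131) = 22*(7980/61) = 175560/61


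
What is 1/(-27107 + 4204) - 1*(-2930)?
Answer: 67105789/22903 ≈ 2930.0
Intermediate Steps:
1/(-27107 + 4204) - 1*(-2930) = 1/(-22903) + 2930 = -1/22903 + 2930 = 67105789/22903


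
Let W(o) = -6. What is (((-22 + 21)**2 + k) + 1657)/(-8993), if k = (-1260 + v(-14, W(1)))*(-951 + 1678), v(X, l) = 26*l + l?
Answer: 1032136/8993 ≈ 114.77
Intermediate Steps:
v(X, l) = 27*l
k = -1033794 (k = (-1260 + 27*(-6))*(-951 + 1678) = (-1260 - 162)*727 = -1422*727 = -1033794)
(((-22 + 21)**2 + k) + 1657)/(-8993) = (((-22 + 21)**2 - 1033794) + 1657)/(-8993) = (((-1)**2 - 1033794) + 1657)*(-1/8993) = ((1 - 1033794) + 1657)*(-1/8993) = (-1033793 + 1657)*(-1/8993) = -1032136*(-1/8993) = 1032136/8993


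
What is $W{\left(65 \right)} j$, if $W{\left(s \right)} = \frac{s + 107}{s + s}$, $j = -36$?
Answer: $- \frac{3096}{65} \approx -47.631$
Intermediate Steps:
$W{\left(s \right)} = \frac{107 + s}{2 s}$
$W{\left(65 \right)} j = \frac{107 + 65}{2 \cdot 65} \left(-36\right) = \frac{1}{2} \cdot \frac{1}{65} \cdot 172 \left(-36\right) = \frac{86}{65} \left(-36\right) = - \frac{3096}{65}$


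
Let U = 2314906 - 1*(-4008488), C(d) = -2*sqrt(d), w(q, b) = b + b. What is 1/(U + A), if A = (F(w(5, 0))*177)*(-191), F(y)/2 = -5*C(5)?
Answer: 1053899/6283247530206 + 56345*sqrt(5)/3141623765103 ≈ 2.0784e-7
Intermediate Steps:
w(q, b) = 2*b
F(y) = 20*sqrt(5) (F(y) = 2*(-(-10)*sqrt(5)) = 2*(10*sqrt(5)) = 20*sqrt(5))
U = 6323394 (U = 2314906 + 4008488 = 6323394)
A = -676140*sqrt(5) (A = ((20*sqrt(5))*177)*(-191) = (3540*sqrt(5))*(-191) = -676140*sqrt(5) ≈ -1.5119e+6)
1/(U + A) = 1/(6323394 - 676140*sqrt(5))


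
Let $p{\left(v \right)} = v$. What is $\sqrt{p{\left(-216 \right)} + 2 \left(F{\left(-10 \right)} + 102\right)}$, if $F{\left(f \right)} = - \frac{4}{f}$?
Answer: $\frac{2 i \sqrt{70}}{5} \approx 3.3466 i$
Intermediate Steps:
$\sqrt{p{\left(-216 \right)} + 2 \left(F{\left(-10 \right)} + 102\right)} = \sqrt{-216 + 2 \left(- \frac{4}{-10} + 102\right)} = \sqrt{-216 + 2 \left(\left(-4\right) \left(- \frac{1}{10}\right) + 102\right)} = \sqrt{-216 + 2 \left(\frac{2}{5} + 102\right)} = \sqrt{-216 + 2 \cdot \frac{512}{5}} = \sqrt{-216 + \frac{1024}{5}} = \sqrt{- \frac{56}{5}} = \frac{2 i \sqrt{70}}{5}$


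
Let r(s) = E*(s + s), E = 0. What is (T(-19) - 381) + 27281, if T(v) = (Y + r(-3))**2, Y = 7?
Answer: 26949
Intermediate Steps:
r(s) = 0 (r(s) = 0*(s + s) = 0*(2*s) = 0)
T(v) = 49 (T(v) = (7 + 0)**2 = 7**2 = 49)
(T(-19) - 381) + 27281 = (49 - 381) + 27281 = -332 + 27281 = 26949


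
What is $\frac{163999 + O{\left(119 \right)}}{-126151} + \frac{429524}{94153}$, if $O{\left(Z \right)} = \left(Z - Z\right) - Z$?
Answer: $\frac{38755088484}{11877495103} \approx 3.2629$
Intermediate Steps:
$O{\left(Z \right)} = - Z$ ($O{\left(Z \right)} = 0 - Z = - Z$)
$\frac{163999 + O{\left(119 \right)}}{-126151} + \frac{429524}{94153} = \frac{163999 - 119}{-126151} + \frac{429524}{94153} = \left(163999 - 119\right) \left(- \frac{1}{126151}\right) + 429524 \cdot \frac{1}{94153} = 163880 \left(- \frac{1}{126151}\right) + \frac{429524}{94153} = - \frac{163880}{126151} + \frac{429524}{94153} = \frac{38755088484}{11877495103}$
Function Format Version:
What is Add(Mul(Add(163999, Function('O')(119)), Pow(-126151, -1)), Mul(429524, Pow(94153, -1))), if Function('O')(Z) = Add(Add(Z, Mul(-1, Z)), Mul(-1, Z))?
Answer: Rational(38755088484, 11877495103) ≈ 3.2629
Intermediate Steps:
Function('O')(Z) = Mul(-1, Z) (Function('O')(Z) = Add(0, Mul(-1, Z)) = Mul(-1, Z))
Add(Mul(Add(163999, Function('O')(119)), Pow(-126151, -1)), Mul(429524, Pow(94153, -1))) = Add(Mul(Add(163999, Mul(-1, 119)), Pow(-126151, -1)), Mul(429524, Pow(94153, -1))) = Add(Mul(Add(163999, -119), Rational(-1, 126151)), Mul(429524, Rational(1, 94153))) = Add(Mul(163880, Rational(-1, 126151)), Rational(429524, 94153)) = Add(Rational(-163880, 126151), Rational(429524, 94153)) = Rational(38755088484, 11877495103)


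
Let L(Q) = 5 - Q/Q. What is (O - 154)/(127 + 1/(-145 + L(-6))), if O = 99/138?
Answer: -994191/823676 ≈ -1.2070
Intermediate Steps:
L(Q) = 4 (L(Q) = 5 - 1*1 = 5 - 1 = 4)
O = 33/46 (O = 99*(1/138) = 33/46 ≈ 0.71739)
(O - 154)/(127 + 1/(-145 + L(-6))) = (33/46 - 154)/(127 + 1/(-145 + 4)) = -7051/46/(127 + 1/(-141)) = -7051/46/(127 - 1/141) = -7051/46/(17906/141) = (141/17906)*(-7051/46) = -994191/823676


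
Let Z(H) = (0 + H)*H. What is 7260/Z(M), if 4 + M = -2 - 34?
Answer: 363/80 ≈ 4.5375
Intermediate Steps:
M = -40 (M = -4 + (-2 - 34) = -4 - 36 = -40)
Z(H) = H² (Z(H) = H*H = H²)
7260/Z(M) = 7260/((-40)²) = 7260/1600 = 7260*(1/1600) = 363/80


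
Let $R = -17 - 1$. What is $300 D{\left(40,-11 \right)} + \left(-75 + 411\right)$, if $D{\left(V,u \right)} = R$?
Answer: $-5064$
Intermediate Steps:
$R = -18$
$D{\left(V,u \right)} = -18$
$300 D{\left(40,-11 \right)} + \left(-75 + 411\right) = 300 \left(-18\right) + \left(-75 + 411\right) = -5400 + 336 = -5064$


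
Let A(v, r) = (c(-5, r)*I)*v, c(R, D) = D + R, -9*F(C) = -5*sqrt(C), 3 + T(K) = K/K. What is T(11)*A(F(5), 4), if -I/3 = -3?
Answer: 10*sqrt(5) ≈ 22.361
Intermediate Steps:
T(K) = -2 (T(K) = -3 + K/K = -3 + 1 = -2)
F(C) = 5*sqrt(C)/9 (F(C) = -(-5)*sqrt(C)/9 = 5*sqrt(C)/9)
I = 9 (I = -3*(-3) = 9)
A(v, r) = v*(-45 + 9*r) (A(v, r) = ((r - 5)*9)*v = ((-5 + r)*9)*v = (-45 + 9*r)*v = v*(-45 + 9*r))
T(11)*A(F(5), 4) = -18*5*sqrt(5)/9*(-5 + 4) = -18*5*sqrt(5)/9*(-1) = -(-10)*sqrt(5) = 10*sqrt(5)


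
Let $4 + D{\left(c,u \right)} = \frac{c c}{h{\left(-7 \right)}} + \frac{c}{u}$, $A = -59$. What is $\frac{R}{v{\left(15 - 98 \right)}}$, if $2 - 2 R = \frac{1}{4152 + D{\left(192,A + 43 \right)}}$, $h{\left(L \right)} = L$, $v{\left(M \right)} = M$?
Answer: $- \frac{15831}{1313392} \approx -0.012054$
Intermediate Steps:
$D{\left(c,u \right)} = -4 - \frac{c^{2}}{7} + \frac{c}{u}$ ($D{\left(c,u \right)} = -4 + \left(\frac{c c}{-7} + \frac{c}{u}\right) = -4 + \left(c^{2} \left(- \frac{1}{7}\right) + \frac{c}{u}\right) = -4 - \left(\frac{c^{2}}{7} - \frac{c}{u}\right) = -4 - \frac{c^{2}}{7} + \frac{c}{u}$)
$R = \frac{15831}{15824}$ ($R = 1 - \frac{1}{2 \left(4152 - \left(4 + \frac{36864}{7} - \frac{192}{-59 + 43}\right)\right)} = 1 - \frac{1}{2 \left(4152 - \left(\frac{36892}{7} + 12\right)\right)} = 1 - \frac{1}{2 \left(4152 - \frac{36976}{7}\right)} = 1 - \frac{1}{2 \left(- \frac{7912}{7}\right)} = 1 - - \frac{7}{15824} = 1 + \frac{7}{15824} = \frac{15831}{15824} \approx 1.0004$)
$\frac{R}{v{\left(15 - 98 \right)}} = \frac{15831}{15824 \left(15 - 98\right)} = \frac{15831}{15824 \left(-83\right)} = \frac{15831}{15824} \left(- \frac{1}{83}\right) = - \frac{15831}{1313392}$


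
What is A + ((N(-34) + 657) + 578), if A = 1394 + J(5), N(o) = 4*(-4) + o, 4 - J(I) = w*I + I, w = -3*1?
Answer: 2593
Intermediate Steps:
w = -3
J(I) = 4 + 2*I (J(I) = 4 - (-3*I + I) = 4 - (-2)*I = 4 + 2*I)
N(o) = -16 + o
A = 1408 (A = 1394 + (4 + 2*5) = 1394 + (4 + 10) = 1394 + 14 = 1408)
A + ((N(-34) + 657) + 578) = 1408 + (((-16 - 34) + 657) + 578) = 1408 + ((-50 + 657) + 578) = 1408 + (607 + 578) = 1408 + 1185 = 2593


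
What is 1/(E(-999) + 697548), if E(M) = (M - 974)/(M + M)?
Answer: 1998/1393702877 ≈ 1.4336e-6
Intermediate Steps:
E(M) = (-974 + M)/(2*M) (E(M) = (-974 + M)/((2*M)) = (-974 + M)*(1/(2*M)) = (-974 + M)/(2*M))
1/(E(-999) + 697548) = 1/((½)*(-974 - 999)/(-999) + 697548) = 1/((½)*(-1/999)*(-1973) + 697548) = 1/(1973/1998 + 697548) = 1/(1393702877/1998) = 1998/1393702877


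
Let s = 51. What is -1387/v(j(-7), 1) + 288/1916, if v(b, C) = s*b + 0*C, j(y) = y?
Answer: 690077/171003 ≈ 4.0355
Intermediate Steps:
v(b, C) = 51*b (v(b, C) = 51*b + 0*C = 51*b + 0 = 51*b)
-1387/v(j(-7), 1) + 288/1916 = -1387/(51*(-7)) + 288/1916 = -1387/(-357) + 288*(1/1916) = -1387*(-1/357) + 72/479 = 1387/357 + 72/479 = 690077/171003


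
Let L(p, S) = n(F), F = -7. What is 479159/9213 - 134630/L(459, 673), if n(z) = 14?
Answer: -7431554/777 ≈ -9564.4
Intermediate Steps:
L(p, S) = 14
479159/9213 - 134630/L(459, 673) = 479159/9213 - 134630/14 = 479159*(1/9213) - 134630*1/14 = 5773/111 - 67315/7 = -7431554/777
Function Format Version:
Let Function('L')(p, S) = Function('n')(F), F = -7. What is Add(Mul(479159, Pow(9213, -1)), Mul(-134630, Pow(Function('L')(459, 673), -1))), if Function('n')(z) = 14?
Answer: Rational(-7431554, 777) ≈ -9564.4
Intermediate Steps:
Function('L')(p, S) = 14
Add(Mul(479159, Pow(9213, -1)), Mul(-134630, Pow(Function('L')(459, 673), -1))) = Add(Mul(479159, Pow(9213, -1)), Mul(-134630, Pow(14, -1))) = Add(Mul(479159, Rational(1, 9213)), Mul(-134630, Rational(1, 14))) = Add(Rational(5773, 111), Rational(-67315, 7)) = Rational(-7431554, 777)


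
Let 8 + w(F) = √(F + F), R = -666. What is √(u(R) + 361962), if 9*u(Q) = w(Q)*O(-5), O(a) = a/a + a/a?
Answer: √(3257642 + 12*I*√37)/3 ≈ 601.63 + 0.0067403*I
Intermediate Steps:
O(a) = 2 (O(a) = 1 + 1 = 2)
w(F) = -8 + √2*√F (w(F) = -8 + √(F + F) = -8 + √(2*F) = -8 + √2*√F)
u(Q) = -16/9 + 2*√2*√Q/9 (u(Q) = ((-8 + √2*√Q)*2)/9 = (-16 + 2*√2*√Q)/9 = -16/9 + 2*√2*√Q/9)
√(u(R) + 361962) = √((-16/9 + 2*√2*√(-666)/9) + 361962) = √((-16/9 + 2*√2*(3*I*√74)/9) + 361962) = √((-16/9 + 4*I*√37/3) + 361962) = √(3257642/9 + 4*I*√37/3)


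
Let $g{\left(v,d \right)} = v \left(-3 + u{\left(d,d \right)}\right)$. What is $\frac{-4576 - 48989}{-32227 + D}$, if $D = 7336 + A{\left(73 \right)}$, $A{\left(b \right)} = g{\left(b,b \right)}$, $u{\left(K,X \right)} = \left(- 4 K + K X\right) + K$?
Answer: $- \frac{10713}{69584} \approx -0.15396$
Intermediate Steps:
$u{\left(K,X \right)} = - 3 K + K X$
$g{\left(v,d \right)} = v \left(-3 + d \left(-3 + d\right)\right)$
$A{\left(b \right)} = b \left(-3 + b \left(-3 + b\right)\right)$
$D = 380147$ ($D = 7336 + 73 \left(-3 + 73 \left(-3 + 73\right)\right) = 7336 + 73 \left(-3 + 73 \cdot 70\right) = 7336 + 73 \left(-3 + 5110\right) = 7336 + 73 \cdot 5107 = 7336 + 372811 = 380147$)
$\frac{-4576 - 48989}{-32227 + D} = \frac{-4576 - 48989}{-32227 + 380147} = - \frac{53565}{347920} = \left(-53565\right) \frac{1}{347920} = - \frac{10713}{69584}$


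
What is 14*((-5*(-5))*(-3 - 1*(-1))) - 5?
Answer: -705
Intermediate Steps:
14*((-5*(-5))*(-3 - 1*(-1))) - 5 = 14*(25*(-3 + 1)) - 5 = 14*(25*(-2)) - 5 = 14*(-50) - 5 = -700 - 5 = -705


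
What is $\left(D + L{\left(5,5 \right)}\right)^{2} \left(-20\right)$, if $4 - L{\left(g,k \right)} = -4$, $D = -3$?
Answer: $-500$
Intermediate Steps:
$L{\left(g,k \right)} = 8$ ($L{\left(g,k \right)} = 4 - -4 = 4 + 4 = 8$)
$\left(D + L{\left(5,5 \right)}\right)^{2} \left(-20\right) = \left(-3 + 8\right)^{2} \left(-20\right) = 5^{2} \left(-20\right) = 25 \left(-20\right) = -500$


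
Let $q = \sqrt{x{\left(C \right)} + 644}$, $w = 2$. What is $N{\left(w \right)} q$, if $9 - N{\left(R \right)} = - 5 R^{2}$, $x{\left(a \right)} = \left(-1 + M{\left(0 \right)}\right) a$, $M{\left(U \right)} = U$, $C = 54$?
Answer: $29 \sqrt{590} \approx 704.41$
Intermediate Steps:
$x{\left(a \right)} = - a$ ($x{\left(a \right)} = \left(-1 + 0\right) a = - a$)
$q = \sqrt{590}$ ($q = \sqrt{\left(-1\right) 54 + 644} = \sqrt{-54 + 644} = \sqrt{590} \approx 24.29$)
$N{\left(R \right)} = 9 + 5 R^{2}$ ($N{\left(R \right)} = 9 - - 5 R^{2} = 9 + 5 R^{2}$)
$N{\left(w \right)} q = \left(9 + 5 \cdot 2^{2}\right) \sqrt{590} = \left(9 + 5 \cdot 4\right) \sqrt{590} = \left(9 + 20\right) \sqrt{590} = 29 \sqrt{590}$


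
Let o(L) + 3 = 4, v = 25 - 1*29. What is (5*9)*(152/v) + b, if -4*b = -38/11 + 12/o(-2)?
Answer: -37667/22 ≈ -1712.1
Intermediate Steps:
v = -4 (v = 25 - 29 = -4)
o(L) = 1 (o(L) = -3 + 4 = 1)
b = -47/22 (b = -(-38/11 + 12/1)/4 = -(-38*1/11 + 12*1)/4 = -(-38/11 + 12)/4 = -1/4*94/11 = -47/22 ≈ -2.1364)
(5*9)*(152/v) + b = (5*9)*(152/(-4)) - 47/22 = 45*(152*(-1/4)) - 47/22 = 45*(-38) - 47/22 = -1710 - 47/22 = -37667/22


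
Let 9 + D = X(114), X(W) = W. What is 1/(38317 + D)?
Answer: 1/38422 ≈ 2.6027e-5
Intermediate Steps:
D = 105 (D = -9 + 114 = 105)
1/(38317 + D) = 1/(38317 + 105) = 1/38422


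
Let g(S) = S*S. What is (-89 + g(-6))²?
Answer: 2809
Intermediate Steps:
g(S) = S²
(-89 + g(-6))² = (-89 + (-6)²)² = (-89 + 36)² = (-53)² = 2809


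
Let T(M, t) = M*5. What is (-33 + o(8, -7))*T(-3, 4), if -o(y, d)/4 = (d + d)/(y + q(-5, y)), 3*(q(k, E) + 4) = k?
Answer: 135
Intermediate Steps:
q(k, E) = -4 + k/3
T(M, t) = 5*M
o(y, d) = -8*d/(-17/3 + y) (o(y, d) = -4*(d + d)/(y + (-4 + (⅓)*(-5))) = -4*2*d/(y + (-4 - 5/3)) = -4*2*d/(y - 17/3) = -4*2*d/(-17/3 + y) = -8*d/(-17/3 + y))
(-33 + o(8, -7))*T(-3, 4) = (-33 - 24*(-7)/(-17 + 3*8))*(5*(-3)) = (-33 - 24*(-7)/(-17 + 24))*(-15) = (-33 - 24*(-7)/7)*(-15) = (-33 - 24*(-7)*⅐)*(-15) = (-33 + 24)*(-15) = -9*(-15) = 135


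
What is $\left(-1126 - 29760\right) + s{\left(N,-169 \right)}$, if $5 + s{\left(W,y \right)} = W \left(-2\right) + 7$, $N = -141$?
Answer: $-30602$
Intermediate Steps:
$s{\left(W,y \right)} = 2 - 2 W$ ($s{\left(W,y \right)} = -5 + \left(W \left(-2\right) + 7\right) = -5 - \left(-7 + 2 W\right) = 2 - 2 W$)
$\left(-1126 - 29760\right) + s{\left(N,-169 \right)} = \left(-1126 - 29760\right) + \left(2 - -282\right) = -30886 + \left(2 + 282\right) = -30886 + 284 = -30602$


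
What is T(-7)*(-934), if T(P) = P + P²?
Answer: -39228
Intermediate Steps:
T(-7)*(-934) = -7*(1 - 7)*(-934) = -7*(-6)*(-934) = 42*(-934) = -39228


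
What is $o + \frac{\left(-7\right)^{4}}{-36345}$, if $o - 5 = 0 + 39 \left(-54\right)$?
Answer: $- \frac{76363246}{36345} \approx -2101.1$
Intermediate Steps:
$o = -2101$ ($o = 5 + \left(0 + 39 \left(-54\right)\right) = 5 + \left(0 - 2106\right) = 5 - 2106 = -2101$)
$o + \frac{\left(-7\right)^{4}}{-36345} = -2101 + \frac{\left(-7\right)^{4}}{-36345} = -2101 + 2401 \left(- \frac{1}{36345}\right) = -2101 - \frac{2401}{36345} = - \frac{76363246}{36345}$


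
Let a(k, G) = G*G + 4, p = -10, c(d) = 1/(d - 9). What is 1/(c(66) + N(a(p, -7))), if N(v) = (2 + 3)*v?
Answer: 57/15106 ≈ 0.0037733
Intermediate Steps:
c(d) = 1/(-9 + d)
a(k, G) = 4 + G**2 (a(k, G) = G**2 + 4 = 4 + G**2)
N(v) = 5*v
1/(c(66) + N(a(p, -7))) = 1/(1/(-9 + 66) + 5*(4 + (-7)**2)) = 1/(1/57 + 5*(4 + 49)) = 1/(1/57 + 5*53) = 1/(1/57 + 265) = 1/(15106/57) = 57/15106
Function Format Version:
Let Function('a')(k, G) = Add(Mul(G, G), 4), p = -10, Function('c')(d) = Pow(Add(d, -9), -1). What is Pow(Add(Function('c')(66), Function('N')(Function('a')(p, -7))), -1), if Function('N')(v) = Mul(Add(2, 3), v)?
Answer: Rational(57, 15106) ≈ 0.0037733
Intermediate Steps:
Function('c')(d) = Pow(Add(-9, d), -1)
Function('a')(k, G) = Add(4, Pow(G, 2)) (Function('a')(k, G) = Add(Pow(G, 2), 4) = Add(4, Pow(G, 2)))
Function('N')(v) = Mul(5, v)
Pow(Add(Function('c')(66), Function('N')(Function('a')(p, -7))), -1) = Pow(Add(Pow(Add(-9, 66), -1), Mul(5, Add(4, Pow(-7, 2)))), -1) = Pow(Add(Pow(57, -1), Mul(5, Add(4, 49))), -1) = Pow(Add(Rational(1, 57), Mul(5, 53)), -1) = Pow(Add(Rational(1, 57), 265), -1) = Pow(Rational(15106, 57), -1) = Rational(57, 15106)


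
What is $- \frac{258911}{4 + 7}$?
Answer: $- \frac{258911}{11} \approx -23537.0$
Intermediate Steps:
$- \frac{258911}{4 + 7} = - \frac{258911}{11}$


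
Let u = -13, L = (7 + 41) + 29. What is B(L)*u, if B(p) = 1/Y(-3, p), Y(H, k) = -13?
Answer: 1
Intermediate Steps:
L = 77 (L = 48 + 29 = 77)
B(p) = -1/13 (B(p) = 1/(-13) = -1/13)
B(L)*u = -1/13*(-13) = 1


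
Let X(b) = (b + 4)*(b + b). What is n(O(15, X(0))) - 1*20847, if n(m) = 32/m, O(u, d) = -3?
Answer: -62573/3 ≈ -20858.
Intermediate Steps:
X(b) = 2*b*(4 + b) (X(b) = (4 + b)*(2*b) = 2*b*(4 + b))
n(O(15, X(0))) - 1*20847 = 32/(-3) - 1*20847 = 32*(-1/3) - 20847 = -32/3 - 20847 = -62573/3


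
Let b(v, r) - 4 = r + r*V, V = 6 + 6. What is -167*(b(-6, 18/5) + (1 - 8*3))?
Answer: -23213/5 ≈ -4642.6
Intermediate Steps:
V = 12
b(v, r) = 4 + 13*r (b(v, r) = 4 + (r + r*12) = 4 + (r + 12*r) = 4 + 13*r)
-167*(b(-6, 18/5) + (1 - 8*3)) = -167*((4 + 13*(18/5)) + (1 - 8*3)) = -167*((4 + 13*(18*(⅕))) + (1 - 24)) = -167*((4 + 13*(18/5)) - 23) = -167*((4 + 234/5) - 23) = -167*(254/5 - 23) = -167*139/5 = -23213/5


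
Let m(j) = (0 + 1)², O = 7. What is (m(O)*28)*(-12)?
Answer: -336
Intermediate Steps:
m(j) = 1 (m(j) = 1² = 1)
(m(O)*28)*(-12) = (1*28)*(-12) = 28*(-12) = -336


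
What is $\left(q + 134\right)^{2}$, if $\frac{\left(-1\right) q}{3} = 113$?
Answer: $42025$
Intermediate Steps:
$q = -339$ ($q = \left(-3\right) 113 = -339$)
$\left(q + 134\right)^{2} = \left(-339 + 134\right)^{2} = \left(-205\right)^{2} = 42025$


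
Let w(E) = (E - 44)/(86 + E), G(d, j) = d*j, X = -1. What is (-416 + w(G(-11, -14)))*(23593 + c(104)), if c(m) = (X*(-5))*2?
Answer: -235392719/24 ≈ -9.8080e+6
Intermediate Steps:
c(m) = 10 (c(m) = -1*(-5)*2 = 5*2 = 10)
w(E) = (-44 + E)/(86 + E)
(-416 + w(G(-11, -14)))*(23593 + c(104)) = (-416 + (-44 - 11*(-14))/(86 - 11*(-14)))*(23593 + 10) = (-416 + (-44 + 154)/(86 + 154))*23603 = (-416 + 110/240)*23603 = (-416 + (1/240)*110)*23603 = (-416 + 11/24)*23603 = -9973/24*23603 = -235392719/24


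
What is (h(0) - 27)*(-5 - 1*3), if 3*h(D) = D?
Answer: 216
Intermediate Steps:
h(D) = D/3
(h(0) - 27)*(-5 - 1*3) = ((1/3)*0 - 27)*(-5 - 1*3) = (0 - 27)*(-5 - 3) = -27*(-8) = 216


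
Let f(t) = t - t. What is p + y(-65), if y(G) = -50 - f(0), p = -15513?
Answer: -15563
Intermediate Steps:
f(t) = 0
y(G) = -50 (y(G) = -50 - 1*0 = -50 + 0 = -50)
p + y(-65) = -15513 - 50 = -15563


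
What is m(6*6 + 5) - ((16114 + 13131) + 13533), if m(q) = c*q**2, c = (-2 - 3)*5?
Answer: -84803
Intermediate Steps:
c = -25 (c = -5*5 = -25)
m(q) = -25*q**2
m(6*6 + 5) - ((16114 + 13131) + 13533) = -25*(6*6 + 5)**2 - ((16114 + 13131) + 13533) = -25*(36 + 5)**2 - (29245 + 13533) = -25*41**2 - 1*42778 = -25*1681 - 42778 = -42025 - 42778 = -84803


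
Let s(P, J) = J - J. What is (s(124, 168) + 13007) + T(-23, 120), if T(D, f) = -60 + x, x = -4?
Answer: 12943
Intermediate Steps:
s(P, J) = 0
T(D, f) = -64 (T(D, f) = -60 - 4 = -64)
(s(124, 168) + 13007) + T(-23, 120) = (0 + 13007) - 64 = 13007 - 64 = 12943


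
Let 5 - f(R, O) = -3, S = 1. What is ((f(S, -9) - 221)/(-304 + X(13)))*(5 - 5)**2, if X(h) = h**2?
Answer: 0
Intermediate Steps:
f(R, O) = 8 (f(R, O) = 5 - 1*(-3) = 5 + 3 = 8)
((f(S, -9) - 221)/(-304 + X(13)))*(5 - 5)**2 = ((8 - 221)/(-304 + 13**2))*(5 - 5)**2 = -213/(-304 + 169)*0**2 = -213/(-135)*0 = -213*(-1/135)*0 = (71/45)*0 = 0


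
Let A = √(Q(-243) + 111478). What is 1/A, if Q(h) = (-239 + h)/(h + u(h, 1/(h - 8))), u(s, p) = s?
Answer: 9*√81268185/27089395 ≈ 0.0029950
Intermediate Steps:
Q(h) = (-239 + h)/(2*h) (Q(h) = (-239 + h)/(h + h) = (-239 + h)/((2*h)) = (-239 + h)*(1/(2*h)) = (-239 + h)/(2*h))
A = √81268185/27 (A = √((½)*(-239 - 243)/(-243) + 111478) = √((½)*(-1/243)*(-482) + 111478) = √(241/243 + 111478) = √(27089395/243) = √81268185/27 ≈ 333.88)
1/A = 1/(√81268185/27) = 9*√81268185/27089395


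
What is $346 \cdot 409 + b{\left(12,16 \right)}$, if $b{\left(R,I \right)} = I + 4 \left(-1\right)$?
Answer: $141526$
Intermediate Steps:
$b{\left(R,I \right)} = -4 + I$ ($b{\left(R,I \right)} = I - 4 = -4 + I$)
$346 \cdot 409 + b{\left(12,16 \right)} = 346 \cdot 409 + \left(-4 + 16\right) = 141514 + 12 = 141526$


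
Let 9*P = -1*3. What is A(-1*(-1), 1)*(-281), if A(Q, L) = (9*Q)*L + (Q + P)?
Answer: -8149/3 ≈ -2716.3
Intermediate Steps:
P = -⅓ (P = (-1*3)/9 = (⅑)*(-3) = -⅓ ≈ -0.33333)
A(Q, L) = -⅓ + Q + 9*L*Q (A(Q, L) = (9*Q)*L + (Q - ⅓) = 9*L*Q + (-⅓ + Q) = -⅓ + Q + 9*L*Q)
A(-1*(-1), 1)*(-281) = (-⅓ - 1*(-1) + 9*1*(-1*(-1)))*(-281) = (-⅓ + 1 + 9*1*1)*(-281) = (-⅓ + 1 + 9)*(-281) = (29/3)*(-281) = -8149/3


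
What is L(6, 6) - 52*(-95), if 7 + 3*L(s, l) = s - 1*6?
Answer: 14813/3 ≈ 4937.7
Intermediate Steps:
L(s, l) = -13/3 + s/3 (L(s, l) = -7/3 + (s - 1*6)/3 = -7/3 + (s - 6)/3 = -7/3 + (-6 + s)/3 = -7/3 + (-2 + s/3) = -13/3 + s/3)
L(6, 6) - 52*(-95) = (-13/3 + (⅓)*6) - 52*(-95) = (-13/3 + 2) + 4940 = -7/3 + 4940 = 14813/3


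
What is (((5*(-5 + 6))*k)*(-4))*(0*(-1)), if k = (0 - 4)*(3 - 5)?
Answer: 0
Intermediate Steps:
k = 8 (k = -4*(-2) = 8)
(((5*(-5 + 6))*k)*(-4))*(0*(-1)) = (((5*(-5 + 6))*8)*(-4))*(0*(-1)) = (((5*1)*8)*(-4))*0 = ((5*8)*(-4))*0 = (40*(-4))*0 = -160*0 = 0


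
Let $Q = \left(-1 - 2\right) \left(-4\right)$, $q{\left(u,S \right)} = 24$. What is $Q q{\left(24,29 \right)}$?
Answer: $288$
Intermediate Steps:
$Q = 12$ ($Q = \left(-3\right) \left(-4\right) = 12$)
$Q q{\left(24,29 \right)} = 12 \cdot 24 = 288$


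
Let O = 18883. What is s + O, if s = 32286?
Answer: 51169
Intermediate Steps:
s + O = 32286 + 18883 = 51169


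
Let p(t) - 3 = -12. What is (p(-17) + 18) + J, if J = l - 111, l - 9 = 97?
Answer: 4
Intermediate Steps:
l = 106 (l = 9 + 97 = 106)
p(t) = -9 (p(t) = 3 - 12 = -9)
J = -5 (J = 106 - 111 = -5)
(p(-17) + 18) + J = (-9 + 18) - 5 = 9 - 5 = 4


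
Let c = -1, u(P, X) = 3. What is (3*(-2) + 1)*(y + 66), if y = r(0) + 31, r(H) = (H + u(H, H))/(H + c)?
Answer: -470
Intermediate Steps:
r(H) = (3 + H)/(-1 + H) (r(H) = (H + 3)/(H - 1) = (3 + H)/(-1 + H))
y = 28 (y = (3 + 0)/(-1 + 0) + 31 = 3/(-1) + 31 = -1*3 + 31 = -3 + 31 = 28)
(3*(-2) + 1)*(y + 66) = (3*(-2) + 1)*(28 + 66) = (-6 + 1)*94 = -5*94 = -470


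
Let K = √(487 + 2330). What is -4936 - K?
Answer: -4936 - 3*√313 ≈ -4989.1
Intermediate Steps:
K = 3*√313 (K = √2817 = 3*√313 ≈ 53.075)
-4936 - K = -4936 - 3*√313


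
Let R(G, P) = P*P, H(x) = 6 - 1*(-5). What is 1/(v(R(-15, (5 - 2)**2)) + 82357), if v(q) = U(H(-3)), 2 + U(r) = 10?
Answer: 1/82365 ≈ 1.2141e-5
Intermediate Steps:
H(x) = 11 (H(x) = 6 + 5 = 11)
R(G, P) = P**2
U(r) = 8 (U(r) = -2 + 10 = 8)
v(q) = 8
1/(v(R(-15, (5 - 2)**2)) + 82357) = 1/(8 + 82357) = 1/82365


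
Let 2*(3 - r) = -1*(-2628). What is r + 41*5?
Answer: -1106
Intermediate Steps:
r = -1311 (r = 3 - (-1)*(-2628)/2 = 3 - ½*2628 = 3 - 1314 = -1311)
r + 41*5 = -1311 + 41*5 = -1311 + 205 = -1106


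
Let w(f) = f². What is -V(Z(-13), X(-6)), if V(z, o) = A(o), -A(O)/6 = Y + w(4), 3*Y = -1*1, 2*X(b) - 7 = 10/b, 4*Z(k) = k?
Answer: 94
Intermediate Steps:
Z(k) = k/4
X(b) = 7/2 + 5/b (X(b) = 7/2 + (10/b)/2 = 7/2 + 5/b)
Y = -⅓ (Y = (-1*1)/3 = (⅓)*(-1) = -⅓ ≈ -0.33333)
A(O) = -94 (A(O) = -6*(-⅓ + 4²) = -6*(-⅓ + 16) = -6*47/3 = -94)
V(z, o) = -94
-V(Z(-13), X(-6)) = -1*(-94) = 94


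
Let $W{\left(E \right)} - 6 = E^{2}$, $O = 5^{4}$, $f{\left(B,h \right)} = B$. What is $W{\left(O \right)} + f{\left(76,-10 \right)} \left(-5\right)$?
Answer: $390251$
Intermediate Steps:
$O = 625$
$W{\left(E \right)} = 6 + E^{2}$
$W{\left(O \right)} + f{\left(76,-10 \right)} \left(-5\right) = \left(6 + 625^{2}\right) + 76 \left(-5\right) = \left(6 + 390625\right) - 380 = 390631 - 380 = 390251$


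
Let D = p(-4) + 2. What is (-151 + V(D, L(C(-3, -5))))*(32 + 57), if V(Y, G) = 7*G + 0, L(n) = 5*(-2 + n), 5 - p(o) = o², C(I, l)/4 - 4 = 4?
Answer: 80011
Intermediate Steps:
C(I, l) = 32 (C(I, l) = 16 + 4*4 = 16 + 16 = 32)
p(o) = 5 - o²
L(n) = -10 + 5*n
D = -9 (D = (5 - 1*(-4)²) + 2 = (5 - 1*16) + 2 = (5 - 16) + 2 = -11 + 2 = -9)
V(Y, G) = 7*G
(-151 + V(D, L(C(-3, -5))))*(32 + 57) = (-151 + 7*(-10 + 5*32))*(32 + 57) = (-151 + 7*(-10 + 160))*89 = (-151 + 7*150)*89 = (-151 + 1050)*89 = 899*89 = 80011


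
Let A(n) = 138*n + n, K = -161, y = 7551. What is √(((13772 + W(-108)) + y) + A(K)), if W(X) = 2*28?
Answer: 10*I*√10 ≈ 31.623*I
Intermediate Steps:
W(X) = 56
A(n) = 139*n
√(((13772 + W(-108)) + y) + A(K)) = √(((13772 + 56) + 7551) + 139*(-161)) = √((13828 + 7551) - 22379) = √(21379 - 22379) = √(-1000) = 10*I*√10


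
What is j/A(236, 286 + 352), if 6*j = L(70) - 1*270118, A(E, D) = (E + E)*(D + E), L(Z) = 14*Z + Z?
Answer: -67267/618792 ≈ -0.10871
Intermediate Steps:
L(Z) = 15*Z
A(E, D) = 2*E*(D + E) (A(E, D) = (2*E)*(D + E) = 2*E*(D + E))
j = -134534/3 (j = (15*70 - 1*270118)/6 = (1050 - 270118)/6 = (⅙)*(-269068) = -134534/3 ≈ -44845.)
j/A(236, 286 + 352) = -134534*1/(472*((286 + 352) + 236))/3 = -134534*1/(472*(638 + 236))/3 = -134534/(3*(2*236*874)) = -134534/3/412528 = -134534/3*1/412528 = -67267/618792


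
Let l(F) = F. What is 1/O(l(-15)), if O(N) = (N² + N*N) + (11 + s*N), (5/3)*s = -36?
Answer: 1/785 ≈ 0.0012739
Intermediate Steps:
s = -108/5 (s = (⅗)*(-36) = -108/5 ≈ -21.600)
O(N) = 11 + 2*N² - 108*N/5 (O(N) = (N² + N*N) + (11 - 108*N/5) = (N² + N²) + (11 - 108*N/5) = 2*N² + (11 - 108*N/5) = 11 + 2*N² - 108*N/5)
1/O(l(-15)) = 1/(11 + 2*(-15)² - 108/5*(-15)) = 1/(11 + 2*225 + 324) = 1/(11 + 450 + 324) = 1/785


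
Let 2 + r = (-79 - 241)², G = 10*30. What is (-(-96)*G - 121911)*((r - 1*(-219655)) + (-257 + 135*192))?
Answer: -32376184476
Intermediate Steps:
G = 300
r = 102398 (r = -2 + (-79 - 241)² = -2 + (-320)² = -2 + 102400 = 102398)
(-(-96)*G - 121911)*((r - 1*(-219655)) + (-257 + 135*192)) = (-(-96)*300 - 121911)*((102398 - 1*(-219655)) + (-257 + 135*192)) = (-1*(-28800) - 121911)*((102398 + 219655) + (-257 + 25920)) = (28800 - 121911)*(322053 + 25663) = -93111*347716 = -32376184476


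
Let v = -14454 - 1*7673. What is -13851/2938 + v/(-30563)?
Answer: -27562999/6907238 ≈ -3.9905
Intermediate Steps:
v = -22127 (v = -14454 - 7673 = -22127)
-13851/2938 + v/(-30563) = -13851/2938 - 22127/(-30563) = -13851*1/2938 - 22127*(-1/30563) = -13851/2938 + 22127/30563 = -27562999/6907238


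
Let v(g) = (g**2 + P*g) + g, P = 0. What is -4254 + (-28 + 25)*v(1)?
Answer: -4260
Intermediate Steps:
v(g) = g + g**2 (v(g) = (g**2 + 0*g) + g = (g**2 + 0) + g = g**2 + g = g + g**2)
-4254 + (-28 + 25)*v(1) = -4254 + (-28 + 25)*(1*(1 + 1)) = -4254 - 3*2 = -4254 - 6 = -4260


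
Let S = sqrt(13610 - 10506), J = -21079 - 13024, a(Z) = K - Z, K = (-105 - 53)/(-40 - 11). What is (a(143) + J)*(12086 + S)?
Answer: -21106845368/51 - 6985552*sqrt(194)/51 ≈ -4.1577e+8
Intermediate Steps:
K = 158/51 (K = -158/(-51) = -158*(-1/51) = 158/51 ≈ 3.0980)
a(Z) = 158/51 - Z
J = -34103
S = 4*sqrt(194) (S = sqrt(3104) = 4*sqrt(194) ≈ 55.714)
(a(143) + J)*(12086 + S) = ((158/51 - 1*143) - 34103)*(12086 + 4*sqrt(194)) = ((158/51 - 143) - 34103)*(12086 + 4*sqrt(194)) = (-7135/51 - 34103)*(12086 + 4*sqrt(194)) = -1746388*(12086 + 4*sqrt(194))/51 = -21106845368/51 - 6985552*sqrt(194)/51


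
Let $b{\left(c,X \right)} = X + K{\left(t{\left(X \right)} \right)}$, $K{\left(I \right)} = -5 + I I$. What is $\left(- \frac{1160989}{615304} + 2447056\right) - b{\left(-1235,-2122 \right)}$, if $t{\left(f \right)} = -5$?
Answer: $\frac{1506975553043}{615304} \approx 2.4492 \cdot 10^{6}$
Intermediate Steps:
$K{\left(I \right)} = -5 + I^{2}$
$b{\left(c,X \right)} = 20 + X$ ($b{\left(c,X \right)} = X - \left(5 - \left(-5\right)^{2}\right) = X + \left(-5 + 25\right) = X + 20 = 20 + X$)
$\left(- \frac{1160989}{615304} + 2447056\right) - b{\left(-1235,-2122 \right)} = \left(- \frac{1160989}{615304} + 2447056\right) - \left(20 - 2122\right) = \left(\left(-1160989\right) \frac{1}{615304} + 2447056\right) - -2102 = \left(- \frac{1160989}{615304} + 2447056\right) + 2102 = \frac{1505682184035}{615304} + 2102 = \frac{1506975553043}{615304}$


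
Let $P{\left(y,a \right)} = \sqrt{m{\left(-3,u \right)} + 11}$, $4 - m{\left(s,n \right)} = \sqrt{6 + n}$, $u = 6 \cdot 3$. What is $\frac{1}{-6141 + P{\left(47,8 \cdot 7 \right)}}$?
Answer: $- \frac{1}{6141 - \sqrt{15 - 2 \sqrt{6}}} \approx -0.00016292$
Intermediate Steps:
$u = 18$
$m{\left(s,n \right)} = 4 - \sqrt{6 + n}$
$P{\left(y,a \right)} = \sqrt{15 - 2 \sqrt{6}}$ ($P{\left(y,a \right)} = \sqrt{\left(4 - \sqrt{6 + 18}\right) + 11} = \sqrt{\left(4 - \sqrt{24}\right) + 11} = \sqrt{\left(4 - 2 \sqrt{6}\right) + 11} = \sqrt{15 - 2 \sqrt{6}}$)
$\frac{1}{-6141 + P{\left(47,8 \cdot 7 \right)}} = \frac{1}{-6141 + \sqrt{15 - 2 \sqrt{6}}}$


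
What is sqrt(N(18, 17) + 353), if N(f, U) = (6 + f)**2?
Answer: sqrt(929) ≈ 30.479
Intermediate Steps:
sqrt(N(18, 17) + 353) = sqrt((6 + 18)**2 + 353) = sqrt(24**2 + 353) = sqrt(576 + 353) = sqrt(929)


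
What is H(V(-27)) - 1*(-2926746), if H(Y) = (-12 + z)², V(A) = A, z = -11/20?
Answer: 1170761401/400 ≈ 2.9269e+6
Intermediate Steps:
z = -11/20 (z = -11*1/20 = -11/20 ≈ -0.55000)
H(Y) = 63001/400 (H(Y) = (-12 - 11/20)² = (-251/20)² = 63001/400)
H(V(-27)) - 1*(-2926746) = 63001/400 - 1*(-2926746) = 63001/400 + 2926746 = 1170761401/400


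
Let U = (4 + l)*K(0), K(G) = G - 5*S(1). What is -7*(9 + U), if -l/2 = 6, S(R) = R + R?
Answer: -623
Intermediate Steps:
S(R) = 2*R
l = -12 (l = -2*6 = -12)
K(G) = -10 + G (K(G) = G - 10 = -10 + G)
U = 80 (U = (4 - 12)*(-10 + 0) = -8*(-10) = 80)
-7*(9 + U) = -7*(9 + 80) = -7*89 = -623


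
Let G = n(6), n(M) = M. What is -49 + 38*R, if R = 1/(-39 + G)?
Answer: -1655/33 ≈ -50.151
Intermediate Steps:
G = 6
R = -1/33 (R = 1/(-39 + 6) = 1/(-33) = -1/33 ≈ -0.030303)
-49 + 38*R = -49 + 38*(-1/33) = -49 - 38/33 = -1655/33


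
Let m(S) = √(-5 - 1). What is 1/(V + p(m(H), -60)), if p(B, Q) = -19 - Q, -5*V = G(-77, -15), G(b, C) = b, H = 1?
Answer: 5/282 ≈ 0.017731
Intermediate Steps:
m(S) = I*√6 (m(S) = √(-6) = I*√6)
V = 77/5 (V = -⅕*(-77) = 77/5 ≈ 15.400)
1/(V + p(m(H), -60)) = 1/(77/5 + (-19 - 1*(-60))) = 1/(77/5 + (-19 + 60)) = 1/(77/5 + 41) = 1/(282/5) = 5/282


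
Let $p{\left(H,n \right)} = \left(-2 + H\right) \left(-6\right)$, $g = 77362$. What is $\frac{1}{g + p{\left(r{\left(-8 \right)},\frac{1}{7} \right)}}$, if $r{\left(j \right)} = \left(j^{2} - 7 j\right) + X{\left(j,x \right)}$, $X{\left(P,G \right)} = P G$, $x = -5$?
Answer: $\frac{1}{76414} \approx 1.3087 \cdot 10^{-5}$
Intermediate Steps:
$X{\left(P,G \right)} = G P$
$r{\left(j \right)} = j^{2} - 12 j$ ($r{\left(j \right)} = \left(j^{2} - 7 j\right) - 5 j = j^{2} - 12 j$)
$p{\left(H,n \right)} = 12 - 6 H$
$\frac{1}{g + p{\left(r{\left(-8 \right)},\frac{1}{7} \right)}} = \frac{1}{77362 + \left(12 - 6 \left(- 8 \left(-12 - 8\right)\right)\right)} = \frac{1}{77362 + \left(12 - 6 \left(\left(-8\right) \left(-20\right)\right)\right)} = \frac{1}{77362 + \left(12 - 960\right)} = \frac{1}{77362 - 948} = \frac{1}{76414}$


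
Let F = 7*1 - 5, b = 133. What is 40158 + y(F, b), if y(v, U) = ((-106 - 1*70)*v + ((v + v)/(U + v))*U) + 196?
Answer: 5400802/135 ≈ 40006.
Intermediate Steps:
F = 2 (F = 7 - 5 = 2)
y(v, U) = 196 - 176*v + 2*U*v/(U + v) (y(v, U) = ((-106 - 70)*v + ((2*v)/(U + v))*U) + 196 = (-176*v + (2*v/(U + v))*U) + 196 = (-176*v + 2*U*v/(U + v)) + 196 = 196 - 176*v + 2*U*v/(U + v))
40158 + y(F, b) = 40158 + 2*(-88*2² + 98*133 + 98*2 - 87*133*2)/(133 + 2) = 40158 + 2*(-88*4 + 13034 + 196 - 23142)/135 = 40158 + 2*(1/135)*(-352 + 13034 + 196 - 23142) = 40158 + 2*(1/135)*(-10264) = 40158 - 20528/135 = 5400802/135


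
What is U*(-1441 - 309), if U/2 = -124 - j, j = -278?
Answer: -539000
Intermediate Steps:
U = 308 (U = 2*(-124 - 1*(-278)) = 2*(-124 + 278) = 2*154 = 308)
U*(-1441 - 309) = 308*(-1441 - 309) = 308*(-1750) = -539000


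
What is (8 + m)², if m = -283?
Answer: 75625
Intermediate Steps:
(8 + m)² = (8 - 283)² = (-275)² = 75625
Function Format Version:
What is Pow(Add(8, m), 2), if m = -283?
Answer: 75625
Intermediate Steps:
Pow(Add(8, m), 2) = Pow(Add(8, -283), 2) = Pow(-275, 2) = 75625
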